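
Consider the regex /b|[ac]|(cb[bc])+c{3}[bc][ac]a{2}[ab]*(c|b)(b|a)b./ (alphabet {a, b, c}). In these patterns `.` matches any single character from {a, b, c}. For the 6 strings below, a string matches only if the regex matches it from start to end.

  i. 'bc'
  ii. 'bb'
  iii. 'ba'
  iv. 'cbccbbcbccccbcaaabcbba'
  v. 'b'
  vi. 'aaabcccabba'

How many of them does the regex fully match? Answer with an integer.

i → no match
ii → no match
iii → no match
iv → match
v → match
vi → no match
Total matched: 2

2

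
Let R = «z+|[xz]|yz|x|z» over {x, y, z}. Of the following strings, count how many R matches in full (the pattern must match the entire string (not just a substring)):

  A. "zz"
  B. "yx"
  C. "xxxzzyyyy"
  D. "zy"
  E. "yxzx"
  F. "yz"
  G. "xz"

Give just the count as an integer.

A → match
B → no match
C → no match
D → no match
E → no match
F → match
G → no match
Total matched: 2

2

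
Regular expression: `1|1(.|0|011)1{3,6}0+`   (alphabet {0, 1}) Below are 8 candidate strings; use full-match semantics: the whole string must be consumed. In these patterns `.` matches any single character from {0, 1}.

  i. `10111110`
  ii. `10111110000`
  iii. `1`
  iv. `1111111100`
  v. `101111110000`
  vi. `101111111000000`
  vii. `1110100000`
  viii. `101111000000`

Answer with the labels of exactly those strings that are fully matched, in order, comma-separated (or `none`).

i → match
ii → match
iii → match
iv → match
v → match
vi → match
vii → no match
viii → match

i, ii, iii, iv, v, vi, viii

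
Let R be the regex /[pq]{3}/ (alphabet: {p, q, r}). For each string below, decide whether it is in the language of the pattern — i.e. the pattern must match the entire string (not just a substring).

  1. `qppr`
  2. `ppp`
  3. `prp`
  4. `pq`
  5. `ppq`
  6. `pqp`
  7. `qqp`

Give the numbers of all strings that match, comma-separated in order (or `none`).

1 → no match
2 → match
3 → no match
4 → no match
5 → match
6 → match
7 → match

2, 5, 6, 7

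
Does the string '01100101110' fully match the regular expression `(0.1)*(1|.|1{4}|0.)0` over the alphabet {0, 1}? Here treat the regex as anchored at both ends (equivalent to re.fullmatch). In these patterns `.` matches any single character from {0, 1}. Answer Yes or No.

Yes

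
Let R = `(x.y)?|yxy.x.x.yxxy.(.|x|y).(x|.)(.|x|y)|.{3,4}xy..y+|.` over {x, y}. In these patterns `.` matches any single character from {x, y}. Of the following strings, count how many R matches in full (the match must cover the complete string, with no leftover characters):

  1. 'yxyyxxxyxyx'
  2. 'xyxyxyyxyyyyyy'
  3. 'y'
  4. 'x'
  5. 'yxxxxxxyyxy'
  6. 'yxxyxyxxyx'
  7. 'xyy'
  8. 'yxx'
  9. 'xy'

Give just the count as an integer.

4

1 → no match
2 → match
3 → match
4 → match
5 → no match
6 → no match
7 → match
8 → no match
9 → no match
Total matched: 4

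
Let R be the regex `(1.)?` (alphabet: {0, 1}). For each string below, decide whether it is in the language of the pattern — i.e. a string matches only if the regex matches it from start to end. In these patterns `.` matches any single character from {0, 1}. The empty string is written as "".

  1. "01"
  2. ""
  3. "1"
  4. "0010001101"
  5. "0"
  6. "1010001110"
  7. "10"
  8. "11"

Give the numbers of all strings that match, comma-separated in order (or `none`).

1 → no match
2 → match
3 → no match
4 → no match
5 → no match
6 → no match
7 → match
8 → match

2, 7, 8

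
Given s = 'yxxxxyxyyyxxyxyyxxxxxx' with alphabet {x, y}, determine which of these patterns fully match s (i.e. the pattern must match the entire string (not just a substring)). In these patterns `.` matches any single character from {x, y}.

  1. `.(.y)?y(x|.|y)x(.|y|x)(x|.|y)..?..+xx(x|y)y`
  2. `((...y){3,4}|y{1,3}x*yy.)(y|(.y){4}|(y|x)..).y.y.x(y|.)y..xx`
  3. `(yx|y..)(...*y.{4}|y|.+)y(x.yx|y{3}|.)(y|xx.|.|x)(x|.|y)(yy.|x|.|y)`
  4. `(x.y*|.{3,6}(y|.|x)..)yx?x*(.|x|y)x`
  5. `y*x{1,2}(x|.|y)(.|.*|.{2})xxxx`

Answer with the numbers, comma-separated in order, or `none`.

3, 5

1 → no match — must end with 'y'
2 → no match
3 → match
4 → no match
5 → match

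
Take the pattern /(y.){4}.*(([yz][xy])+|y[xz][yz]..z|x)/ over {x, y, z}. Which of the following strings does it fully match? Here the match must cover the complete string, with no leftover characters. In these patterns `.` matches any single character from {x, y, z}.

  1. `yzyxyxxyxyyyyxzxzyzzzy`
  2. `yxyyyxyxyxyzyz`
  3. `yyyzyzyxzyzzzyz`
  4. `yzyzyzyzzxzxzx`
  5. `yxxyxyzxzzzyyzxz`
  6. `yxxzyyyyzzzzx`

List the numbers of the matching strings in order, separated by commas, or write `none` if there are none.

1 → no match
2 → match
3 → match
4 → match
5 → no match
6 → no match

2, 3, 4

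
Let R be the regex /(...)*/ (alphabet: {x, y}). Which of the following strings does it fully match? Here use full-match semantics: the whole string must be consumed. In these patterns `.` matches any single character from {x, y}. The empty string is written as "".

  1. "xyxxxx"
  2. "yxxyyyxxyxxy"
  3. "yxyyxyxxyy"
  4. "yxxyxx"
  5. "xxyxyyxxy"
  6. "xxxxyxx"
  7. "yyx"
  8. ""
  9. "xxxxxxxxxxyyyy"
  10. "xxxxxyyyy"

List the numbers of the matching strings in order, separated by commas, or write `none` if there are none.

1 → match
2 → match
3 → no match
4 → match
5 → match
6 → no match
7 → match
8 → match
9 → no match
10 → match

1, 2, 4, 5, 7, 8, 10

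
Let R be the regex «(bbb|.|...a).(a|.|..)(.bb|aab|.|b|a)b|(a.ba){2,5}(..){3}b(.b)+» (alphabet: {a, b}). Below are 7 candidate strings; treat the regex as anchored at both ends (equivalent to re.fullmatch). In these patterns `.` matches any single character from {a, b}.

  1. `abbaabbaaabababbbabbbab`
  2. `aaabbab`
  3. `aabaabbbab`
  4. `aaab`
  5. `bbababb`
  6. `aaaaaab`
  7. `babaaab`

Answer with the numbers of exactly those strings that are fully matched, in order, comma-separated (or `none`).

1 → match
2 → no match
3 → no match
4 → no match
5 → no match
6 → no match
7 → no match

1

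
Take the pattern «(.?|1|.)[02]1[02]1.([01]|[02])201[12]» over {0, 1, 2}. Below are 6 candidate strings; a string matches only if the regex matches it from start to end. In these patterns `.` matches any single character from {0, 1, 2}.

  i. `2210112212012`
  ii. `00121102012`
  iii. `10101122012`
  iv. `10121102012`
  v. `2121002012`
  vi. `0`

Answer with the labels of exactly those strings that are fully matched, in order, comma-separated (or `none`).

ii, iii, iv, v

i → no match
ii → match
iii → match
iv → match
v → match
vi → no match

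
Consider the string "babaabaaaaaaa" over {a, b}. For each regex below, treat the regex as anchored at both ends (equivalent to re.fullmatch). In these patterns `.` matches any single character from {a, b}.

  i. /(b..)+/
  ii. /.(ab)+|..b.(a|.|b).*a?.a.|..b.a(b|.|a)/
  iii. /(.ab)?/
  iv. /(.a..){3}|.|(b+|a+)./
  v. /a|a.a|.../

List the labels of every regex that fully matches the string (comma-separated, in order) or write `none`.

i → no match
ii → match
iii → no match
iv → no match
v → no match

ii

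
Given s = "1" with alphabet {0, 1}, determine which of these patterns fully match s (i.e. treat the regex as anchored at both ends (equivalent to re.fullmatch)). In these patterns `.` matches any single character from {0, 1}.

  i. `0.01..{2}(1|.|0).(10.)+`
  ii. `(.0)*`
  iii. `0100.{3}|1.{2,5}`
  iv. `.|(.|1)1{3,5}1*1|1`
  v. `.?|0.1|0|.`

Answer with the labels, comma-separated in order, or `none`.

iv, v

i → no match — must start with "0"
ii → no match
iii → no match
iv → match
v → match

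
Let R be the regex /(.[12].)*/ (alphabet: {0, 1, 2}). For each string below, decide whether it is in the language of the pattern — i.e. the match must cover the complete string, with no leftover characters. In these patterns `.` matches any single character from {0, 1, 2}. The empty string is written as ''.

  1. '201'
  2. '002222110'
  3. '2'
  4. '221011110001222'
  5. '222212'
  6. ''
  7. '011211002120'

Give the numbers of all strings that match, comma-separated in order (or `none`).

1 → no match
2 → no match
3 → no match
4 → no match
5 → match
6 → match
7 → no match

5, 6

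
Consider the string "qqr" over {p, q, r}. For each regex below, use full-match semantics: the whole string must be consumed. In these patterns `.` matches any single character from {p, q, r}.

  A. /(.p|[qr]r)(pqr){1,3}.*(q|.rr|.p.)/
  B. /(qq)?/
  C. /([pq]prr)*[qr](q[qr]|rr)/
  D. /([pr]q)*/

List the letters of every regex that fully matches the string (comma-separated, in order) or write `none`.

C

A → no match
B → no match
C → match
D → no match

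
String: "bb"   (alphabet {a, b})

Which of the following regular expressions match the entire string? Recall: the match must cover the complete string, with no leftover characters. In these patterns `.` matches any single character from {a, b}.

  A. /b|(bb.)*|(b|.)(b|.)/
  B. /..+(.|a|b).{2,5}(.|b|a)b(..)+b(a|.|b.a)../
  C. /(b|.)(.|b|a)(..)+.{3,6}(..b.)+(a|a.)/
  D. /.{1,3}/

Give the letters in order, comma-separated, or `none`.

A → match
B → no match
C → no match
D → match

A, D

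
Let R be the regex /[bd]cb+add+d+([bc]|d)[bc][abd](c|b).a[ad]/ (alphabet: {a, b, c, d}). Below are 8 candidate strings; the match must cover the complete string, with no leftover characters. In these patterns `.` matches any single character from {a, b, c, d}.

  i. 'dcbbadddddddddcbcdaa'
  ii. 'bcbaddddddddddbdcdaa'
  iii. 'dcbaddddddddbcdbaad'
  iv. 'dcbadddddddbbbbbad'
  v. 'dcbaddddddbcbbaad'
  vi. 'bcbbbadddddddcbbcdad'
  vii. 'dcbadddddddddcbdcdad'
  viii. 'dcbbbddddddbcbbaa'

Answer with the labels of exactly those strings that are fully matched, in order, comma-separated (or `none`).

i, ii, iii, iv, v, vi, vii

i → match
ii → match
iii → match
iv → match
v → match
vi → match
vii → match
viii → no match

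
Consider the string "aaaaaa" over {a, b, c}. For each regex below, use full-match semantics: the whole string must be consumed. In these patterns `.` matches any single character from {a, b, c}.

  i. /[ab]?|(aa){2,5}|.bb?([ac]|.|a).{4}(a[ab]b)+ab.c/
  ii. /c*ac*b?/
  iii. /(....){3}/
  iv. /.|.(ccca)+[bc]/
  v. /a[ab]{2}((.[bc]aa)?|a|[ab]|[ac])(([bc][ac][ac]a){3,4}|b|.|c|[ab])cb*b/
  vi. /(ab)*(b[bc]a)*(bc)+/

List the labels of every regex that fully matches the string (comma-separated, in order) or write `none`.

i → match
ii → no match
iii → no match
iv → no match
v → no match — must end with "b"
vi → no match — must end with "bc"

i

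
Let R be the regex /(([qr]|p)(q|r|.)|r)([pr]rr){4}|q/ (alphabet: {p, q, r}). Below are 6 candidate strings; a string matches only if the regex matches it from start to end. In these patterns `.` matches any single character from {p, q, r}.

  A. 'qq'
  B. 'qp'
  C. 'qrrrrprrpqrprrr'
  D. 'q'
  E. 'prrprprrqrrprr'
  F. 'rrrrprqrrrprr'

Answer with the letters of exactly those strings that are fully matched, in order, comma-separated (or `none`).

D

A → no match
B → no match
C → no match
D → match
E → no match
F → no match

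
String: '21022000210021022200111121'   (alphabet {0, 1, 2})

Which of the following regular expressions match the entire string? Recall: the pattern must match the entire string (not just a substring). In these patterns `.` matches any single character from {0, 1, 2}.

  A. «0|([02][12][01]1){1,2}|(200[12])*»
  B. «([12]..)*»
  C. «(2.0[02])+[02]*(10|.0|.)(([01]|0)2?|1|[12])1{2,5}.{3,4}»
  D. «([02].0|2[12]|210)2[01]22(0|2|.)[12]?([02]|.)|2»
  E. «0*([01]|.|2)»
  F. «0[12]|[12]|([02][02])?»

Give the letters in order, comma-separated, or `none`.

A → no match
B → no match
C → match
D → no match
E → no match
F → no match

C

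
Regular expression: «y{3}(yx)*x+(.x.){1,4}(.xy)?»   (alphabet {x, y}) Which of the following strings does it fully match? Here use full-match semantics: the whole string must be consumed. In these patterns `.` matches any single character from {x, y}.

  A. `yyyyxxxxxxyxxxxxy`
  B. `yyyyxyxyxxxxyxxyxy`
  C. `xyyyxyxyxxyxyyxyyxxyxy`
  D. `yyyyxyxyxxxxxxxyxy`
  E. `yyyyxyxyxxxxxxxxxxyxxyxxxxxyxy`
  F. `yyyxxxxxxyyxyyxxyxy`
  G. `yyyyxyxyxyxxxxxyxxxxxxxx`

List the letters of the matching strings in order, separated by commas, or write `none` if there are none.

A, B, D, E, F, G

A → match
B → match
C → no match — must start with `y`
D → match
E → match
F → match
G → match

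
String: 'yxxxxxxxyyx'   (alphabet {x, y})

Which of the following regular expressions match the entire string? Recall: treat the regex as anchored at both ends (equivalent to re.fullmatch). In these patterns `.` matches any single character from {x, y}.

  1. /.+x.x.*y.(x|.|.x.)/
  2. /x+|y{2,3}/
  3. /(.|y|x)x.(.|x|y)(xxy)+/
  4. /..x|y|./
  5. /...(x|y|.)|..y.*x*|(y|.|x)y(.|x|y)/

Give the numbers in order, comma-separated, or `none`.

1 → match
2 → no match
3 → no match — must end with 'xxy'
4 → no match
5 → no match

1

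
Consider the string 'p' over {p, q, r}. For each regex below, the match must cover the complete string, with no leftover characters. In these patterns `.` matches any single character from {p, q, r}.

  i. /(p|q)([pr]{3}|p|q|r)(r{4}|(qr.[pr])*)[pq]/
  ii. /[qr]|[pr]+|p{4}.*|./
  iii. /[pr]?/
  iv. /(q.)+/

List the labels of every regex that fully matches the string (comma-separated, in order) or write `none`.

i → no match
ii → match
iii → match
iv → no match — must start with 'q'

ii, iii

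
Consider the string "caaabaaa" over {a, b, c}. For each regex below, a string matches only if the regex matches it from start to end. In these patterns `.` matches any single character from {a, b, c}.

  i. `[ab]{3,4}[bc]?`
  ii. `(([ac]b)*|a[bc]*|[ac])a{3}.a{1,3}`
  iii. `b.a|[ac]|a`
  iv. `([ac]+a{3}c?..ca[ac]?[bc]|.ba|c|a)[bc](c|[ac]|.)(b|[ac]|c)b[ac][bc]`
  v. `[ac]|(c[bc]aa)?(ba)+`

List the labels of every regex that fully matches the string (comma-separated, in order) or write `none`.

i → no match
ii → match
iii → no match
iv → no match
v → no match

ii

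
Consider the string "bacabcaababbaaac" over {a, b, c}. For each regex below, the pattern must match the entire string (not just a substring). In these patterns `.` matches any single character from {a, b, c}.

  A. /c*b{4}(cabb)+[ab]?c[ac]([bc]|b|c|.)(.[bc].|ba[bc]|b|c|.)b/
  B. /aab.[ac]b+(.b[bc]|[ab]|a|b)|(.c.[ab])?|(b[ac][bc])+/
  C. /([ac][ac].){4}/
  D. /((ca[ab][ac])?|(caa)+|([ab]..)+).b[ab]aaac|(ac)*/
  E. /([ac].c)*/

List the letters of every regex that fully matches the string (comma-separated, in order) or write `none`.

D

A → no match — must end with "b"
B → no match
C → no match
D → match
E → no match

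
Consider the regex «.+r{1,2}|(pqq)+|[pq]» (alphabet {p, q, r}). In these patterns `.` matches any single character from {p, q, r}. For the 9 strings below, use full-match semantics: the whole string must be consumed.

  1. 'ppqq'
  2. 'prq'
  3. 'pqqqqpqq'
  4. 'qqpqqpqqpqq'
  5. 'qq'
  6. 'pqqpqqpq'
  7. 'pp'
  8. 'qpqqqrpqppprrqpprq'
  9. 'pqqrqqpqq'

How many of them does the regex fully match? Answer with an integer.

0

1 → no match
2 → no match
3 → no match
4 → no match
5 → no match
6 → no match
7 → no match
8 → no match
9 → no match
Total matched: 0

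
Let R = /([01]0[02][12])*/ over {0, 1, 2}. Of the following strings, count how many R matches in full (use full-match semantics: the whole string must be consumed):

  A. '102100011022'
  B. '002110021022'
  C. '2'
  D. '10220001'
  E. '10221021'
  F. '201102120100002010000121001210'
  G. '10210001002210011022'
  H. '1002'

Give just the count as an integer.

6

A. '102100011022' → match
B. '002110021022' → match
C. '2' → no match
D. '10220001' → match
E. '10221021' → match
F → no match
G → match
H. '1002' → match
Total matched: 6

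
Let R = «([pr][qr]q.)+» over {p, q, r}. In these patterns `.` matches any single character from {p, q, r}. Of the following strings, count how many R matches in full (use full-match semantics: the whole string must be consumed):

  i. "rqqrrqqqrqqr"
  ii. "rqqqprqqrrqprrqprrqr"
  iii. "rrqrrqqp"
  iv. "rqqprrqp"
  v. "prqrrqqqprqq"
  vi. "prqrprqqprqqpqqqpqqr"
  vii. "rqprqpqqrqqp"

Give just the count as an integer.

6

i → match
ii → match
iii → match
iv → match
v → match
vi → match
vii → no match
Total matched: 6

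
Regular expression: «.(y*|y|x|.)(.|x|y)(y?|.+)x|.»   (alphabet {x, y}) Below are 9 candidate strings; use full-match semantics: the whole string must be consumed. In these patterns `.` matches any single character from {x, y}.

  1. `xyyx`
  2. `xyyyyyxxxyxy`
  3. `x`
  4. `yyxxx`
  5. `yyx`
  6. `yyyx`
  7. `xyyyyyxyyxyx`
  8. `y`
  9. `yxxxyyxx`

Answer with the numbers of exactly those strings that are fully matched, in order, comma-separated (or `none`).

1 → match
2 → no match
3 → match
4 → match
5 → match
6 → match
7 → match
8 → match
9 → match

1, 3, 4, 5, 6, 7, 8, 9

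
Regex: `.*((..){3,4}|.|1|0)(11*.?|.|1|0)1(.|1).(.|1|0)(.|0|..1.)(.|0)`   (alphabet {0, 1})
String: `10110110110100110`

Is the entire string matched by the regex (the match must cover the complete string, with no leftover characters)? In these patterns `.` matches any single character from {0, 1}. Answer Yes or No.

Yes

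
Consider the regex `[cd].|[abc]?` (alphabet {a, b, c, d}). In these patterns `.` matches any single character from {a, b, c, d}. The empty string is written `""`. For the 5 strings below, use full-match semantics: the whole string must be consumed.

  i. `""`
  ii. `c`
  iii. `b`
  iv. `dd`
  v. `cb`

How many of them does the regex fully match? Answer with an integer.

5

i. `""` → match
ii. `c` → match
iii. `b` → match
iv. `dd` → match
v. `cb` → match
Total matched: 5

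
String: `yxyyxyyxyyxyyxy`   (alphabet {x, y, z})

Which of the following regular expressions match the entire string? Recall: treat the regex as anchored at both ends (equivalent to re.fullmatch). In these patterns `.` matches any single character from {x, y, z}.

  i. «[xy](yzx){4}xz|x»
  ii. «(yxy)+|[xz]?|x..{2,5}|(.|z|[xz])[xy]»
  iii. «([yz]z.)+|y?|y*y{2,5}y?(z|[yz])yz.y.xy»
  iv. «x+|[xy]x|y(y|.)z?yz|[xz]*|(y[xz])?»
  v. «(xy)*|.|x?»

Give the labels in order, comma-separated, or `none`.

ii

i → no match
ii → match
iii → no match
iv → no match
v → no match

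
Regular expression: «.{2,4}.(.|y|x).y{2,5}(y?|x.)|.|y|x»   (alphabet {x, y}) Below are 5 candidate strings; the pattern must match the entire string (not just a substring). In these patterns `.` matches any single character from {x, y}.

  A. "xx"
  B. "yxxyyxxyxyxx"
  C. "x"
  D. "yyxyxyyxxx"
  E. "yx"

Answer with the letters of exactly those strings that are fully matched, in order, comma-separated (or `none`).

C

A → no match
B → no match
C → match
D → no match
E → no match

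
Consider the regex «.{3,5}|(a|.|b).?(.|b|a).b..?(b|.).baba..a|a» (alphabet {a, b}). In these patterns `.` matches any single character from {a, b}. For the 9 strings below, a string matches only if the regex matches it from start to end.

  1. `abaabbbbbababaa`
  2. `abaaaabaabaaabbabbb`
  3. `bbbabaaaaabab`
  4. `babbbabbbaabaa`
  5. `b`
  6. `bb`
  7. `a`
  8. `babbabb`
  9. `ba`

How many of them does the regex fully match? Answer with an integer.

1 → match
2 → no match
3 → no match
4 → no match
5 → no match
6 → no match
7 → match
8 → no match
9 → no match
Total matched: 2

2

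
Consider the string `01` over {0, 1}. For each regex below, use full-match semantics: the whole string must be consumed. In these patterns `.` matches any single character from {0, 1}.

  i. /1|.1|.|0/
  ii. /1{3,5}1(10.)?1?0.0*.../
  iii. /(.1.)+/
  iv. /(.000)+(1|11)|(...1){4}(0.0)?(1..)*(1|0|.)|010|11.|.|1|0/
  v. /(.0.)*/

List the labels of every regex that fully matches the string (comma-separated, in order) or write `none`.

i → match
ii → no match — must start with `1`
iii → no match
iv → no match
v → no match

i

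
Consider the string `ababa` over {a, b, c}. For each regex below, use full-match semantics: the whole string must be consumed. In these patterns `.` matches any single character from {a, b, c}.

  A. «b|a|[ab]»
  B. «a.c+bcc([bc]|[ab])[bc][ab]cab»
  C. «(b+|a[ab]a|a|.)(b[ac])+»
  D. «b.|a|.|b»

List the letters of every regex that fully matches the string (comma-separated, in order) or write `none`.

C

A → no match
B → no match — must end with `cab`
C → match
D → no match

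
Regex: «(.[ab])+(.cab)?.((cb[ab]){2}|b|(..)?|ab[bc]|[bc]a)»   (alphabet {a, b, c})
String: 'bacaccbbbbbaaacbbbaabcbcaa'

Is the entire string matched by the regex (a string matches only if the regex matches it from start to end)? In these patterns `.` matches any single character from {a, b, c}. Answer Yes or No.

No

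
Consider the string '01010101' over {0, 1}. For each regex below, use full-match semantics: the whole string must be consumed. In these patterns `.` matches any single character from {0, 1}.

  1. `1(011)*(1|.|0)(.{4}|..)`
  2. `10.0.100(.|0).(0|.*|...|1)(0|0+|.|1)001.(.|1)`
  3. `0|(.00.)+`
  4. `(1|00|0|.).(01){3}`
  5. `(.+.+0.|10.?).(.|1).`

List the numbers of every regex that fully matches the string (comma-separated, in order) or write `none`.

1 → no match — must start with '1'
2 → no match — must start with '10'
3 → no match
4 → match
5 → no match

4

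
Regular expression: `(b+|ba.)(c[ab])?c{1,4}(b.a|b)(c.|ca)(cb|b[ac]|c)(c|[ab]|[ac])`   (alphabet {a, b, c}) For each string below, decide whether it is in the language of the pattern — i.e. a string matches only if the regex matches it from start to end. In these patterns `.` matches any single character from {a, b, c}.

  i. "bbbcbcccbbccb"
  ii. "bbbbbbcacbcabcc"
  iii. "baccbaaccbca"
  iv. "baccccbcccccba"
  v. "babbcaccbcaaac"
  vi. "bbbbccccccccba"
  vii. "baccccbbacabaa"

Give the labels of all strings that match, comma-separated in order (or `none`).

ii, iii, vii

i → no match
ii → match
iii → match
iv → no match
v → no match
vi → no match
vii → match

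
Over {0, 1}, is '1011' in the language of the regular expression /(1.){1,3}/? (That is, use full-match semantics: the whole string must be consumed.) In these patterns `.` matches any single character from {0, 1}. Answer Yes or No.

Yes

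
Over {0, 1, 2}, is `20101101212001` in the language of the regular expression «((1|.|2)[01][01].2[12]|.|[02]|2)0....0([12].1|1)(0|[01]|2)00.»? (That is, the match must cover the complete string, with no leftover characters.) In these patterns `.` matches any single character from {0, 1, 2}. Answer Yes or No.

Yes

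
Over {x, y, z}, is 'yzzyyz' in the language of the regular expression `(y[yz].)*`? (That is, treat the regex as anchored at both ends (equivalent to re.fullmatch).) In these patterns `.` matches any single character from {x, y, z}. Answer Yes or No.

Yes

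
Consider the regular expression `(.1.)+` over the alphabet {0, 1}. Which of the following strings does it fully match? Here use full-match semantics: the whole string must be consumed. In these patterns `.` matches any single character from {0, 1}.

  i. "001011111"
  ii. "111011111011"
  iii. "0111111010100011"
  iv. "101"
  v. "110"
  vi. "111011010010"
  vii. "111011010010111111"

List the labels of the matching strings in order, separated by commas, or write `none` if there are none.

ii, v, vi, vii

i → no match
ii → match
iii → no match
iv → no match
v → match
vi → match
vii → match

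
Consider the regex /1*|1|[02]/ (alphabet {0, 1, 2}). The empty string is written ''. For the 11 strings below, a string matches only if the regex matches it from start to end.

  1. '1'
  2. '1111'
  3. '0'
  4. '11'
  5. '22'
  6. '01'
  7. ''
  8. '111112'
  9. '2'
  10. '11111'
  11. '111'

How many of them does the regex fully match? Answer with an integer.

1 → match
2 → match
3 → match
4 → match
5 → no match
6 → no match
7 → match
8 → no match
9 → match
10 → match
11 → match
Total matched: 8

8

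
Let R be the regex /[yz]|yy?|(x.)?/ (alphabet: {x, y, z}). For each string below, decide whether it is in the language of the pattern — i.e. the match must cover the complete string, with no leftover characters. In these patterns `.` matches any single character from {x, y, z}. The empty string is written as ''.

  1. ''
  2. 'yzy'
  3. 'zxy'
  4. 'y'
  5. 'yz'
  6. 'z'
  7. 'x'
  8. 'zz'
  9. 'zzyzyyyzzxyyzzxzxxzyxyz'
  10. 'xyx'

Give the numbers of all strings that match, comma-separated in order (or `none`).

1 → match
2 → no match
3 → no match
4 → match
5 → no match
6 → match
7 → no match
8 → no match
9 → no match
10 → no match

1, 4, 6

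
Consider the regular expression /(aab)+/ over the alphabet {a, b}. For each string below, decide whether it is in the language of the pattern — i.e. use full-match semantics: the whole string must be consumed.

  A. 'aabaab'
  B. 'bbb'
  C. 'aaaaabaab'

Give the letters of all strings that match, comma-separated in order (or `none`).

A

A → match
B → no match — must start with 'aab'
C → no match — must start with 'aab'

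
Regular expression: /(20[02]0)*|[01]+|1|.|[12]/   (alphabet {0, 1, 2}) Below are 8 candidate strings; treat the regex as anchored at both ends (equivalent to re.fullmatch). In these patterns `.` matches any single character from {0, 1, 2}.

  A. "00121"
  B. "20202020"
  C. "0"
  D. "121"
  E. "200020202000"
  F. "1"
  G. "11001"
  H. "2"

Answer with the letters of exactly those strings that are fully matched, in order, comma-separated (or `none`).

A → no match
B → match
C → match
D → no match
E → match
F → match
G → match
H → match

B, C, E, F, G, H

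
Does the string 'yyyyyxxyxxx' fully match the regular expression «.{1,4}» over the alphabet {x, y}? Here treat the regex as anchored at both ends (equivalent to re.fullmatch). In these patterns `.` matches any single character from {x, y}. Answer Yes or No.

No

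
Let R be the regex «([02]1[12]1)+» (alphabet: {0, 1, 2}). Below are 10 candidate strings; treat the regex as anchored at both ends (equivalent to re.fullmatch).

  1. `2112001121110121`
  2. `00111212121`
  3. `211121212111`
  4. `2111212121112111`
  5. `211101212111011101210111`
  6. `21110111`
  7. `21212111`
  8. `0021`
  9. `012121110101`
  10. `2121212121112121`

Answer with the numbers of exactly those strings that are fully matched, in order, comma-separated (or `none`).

3, 4, 5, 6, 7, 10

1 → no match
2. `00111212121` → no match
3. `211121212111` → match
4 → match
5 → match
6. `21110111` → match
7. `21212111` → match
8. `0021` → no match
9. `012121110101` → no match
10 → match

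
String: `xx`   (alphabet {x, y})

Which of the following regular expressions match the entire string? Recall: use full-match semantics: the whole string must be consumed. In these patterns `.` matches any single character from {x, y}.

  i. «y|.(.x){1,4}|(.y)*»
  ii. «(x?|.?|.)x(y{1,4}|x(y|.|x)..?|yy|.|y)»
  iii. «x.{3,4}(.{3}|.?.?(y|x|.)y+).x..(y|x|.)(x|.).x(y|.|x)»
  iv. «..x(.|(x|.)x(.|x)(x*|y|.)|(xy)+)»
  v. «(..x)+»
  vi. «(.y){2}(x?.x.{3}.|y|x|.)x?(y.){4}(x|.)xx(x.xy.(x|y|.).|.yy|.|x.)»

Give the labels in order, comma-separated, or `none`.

i → no match
ii → match
iii → no match
iv → no match
v → no match
vi → no match

ii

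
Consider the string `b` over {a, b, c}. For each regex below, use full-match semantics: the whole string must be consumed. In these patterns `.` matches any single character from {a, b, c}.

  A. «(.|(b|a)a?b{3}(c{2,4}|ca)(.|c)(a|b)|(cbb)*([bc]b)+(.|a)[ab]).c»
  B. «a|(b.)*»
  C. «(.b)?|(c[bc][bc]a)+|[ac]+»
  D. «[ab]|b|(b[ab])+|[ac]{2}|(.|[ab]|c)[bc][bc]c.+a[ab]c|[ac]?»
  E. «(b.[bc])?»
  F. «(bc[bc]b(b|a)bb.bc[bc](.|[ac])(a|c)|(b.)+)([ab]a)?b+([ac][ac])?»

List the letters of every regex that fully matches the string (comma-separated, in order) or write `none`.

A → no match — must end with `c`
B → no match
C → no match
D → match
E → no match
F → no match

D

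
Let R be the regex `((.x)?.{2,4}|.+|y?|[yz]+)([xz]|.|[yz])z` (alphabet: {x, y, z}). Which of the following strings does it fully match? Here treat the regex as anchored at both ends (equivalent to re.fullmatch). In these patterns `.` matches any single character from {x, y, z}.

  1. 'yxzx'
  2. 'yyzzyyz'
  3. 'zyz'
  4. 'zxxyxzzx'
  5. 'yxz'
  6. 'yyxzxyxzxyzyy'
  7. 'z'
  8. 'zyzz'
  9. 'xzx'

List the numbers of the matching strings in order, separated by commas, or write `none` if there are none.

1. 'yxzx' → no match — must end with 'z'
2. 'yyzzyyz' → match
3. 'zyz' → match
4. 'zxxyxzzx' → no match — must end with 'z'
5. 'yxz' → match
6 → no match — must end with 'z'
7. 'z' → no match
8. 'zyzz' → match
9. 'xzx' → no match — must end with 'z'

2, 3, 5, 8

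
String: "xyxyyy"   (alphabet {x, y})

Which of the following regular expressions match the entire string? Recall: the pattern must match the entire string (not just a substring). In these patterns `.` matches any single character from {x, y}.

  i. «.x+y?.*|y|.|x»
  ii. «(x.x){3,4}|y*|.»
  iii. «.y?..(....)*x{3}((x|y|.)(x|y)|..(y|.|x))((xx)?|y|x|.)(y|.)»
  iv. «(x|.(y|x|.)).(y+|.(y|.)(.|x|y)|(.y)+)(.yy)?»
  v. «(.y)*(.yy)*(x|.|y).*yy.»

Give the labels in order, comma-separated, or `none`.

i → no match
ii → no match
iii → no match
iv → match
v → match

iv, v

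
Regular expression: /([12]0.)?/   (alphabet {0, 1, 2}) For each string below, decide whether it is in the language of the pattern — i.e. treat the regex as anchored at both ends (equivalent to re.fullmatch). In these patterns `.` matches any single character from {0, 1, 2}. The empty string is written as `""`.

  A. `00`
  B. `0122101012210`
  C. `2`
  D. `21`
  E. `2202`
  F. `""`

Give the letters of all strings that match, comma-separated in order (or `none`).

A → no match
B → no match
C → no match
D → no match
E → no match
F → match

F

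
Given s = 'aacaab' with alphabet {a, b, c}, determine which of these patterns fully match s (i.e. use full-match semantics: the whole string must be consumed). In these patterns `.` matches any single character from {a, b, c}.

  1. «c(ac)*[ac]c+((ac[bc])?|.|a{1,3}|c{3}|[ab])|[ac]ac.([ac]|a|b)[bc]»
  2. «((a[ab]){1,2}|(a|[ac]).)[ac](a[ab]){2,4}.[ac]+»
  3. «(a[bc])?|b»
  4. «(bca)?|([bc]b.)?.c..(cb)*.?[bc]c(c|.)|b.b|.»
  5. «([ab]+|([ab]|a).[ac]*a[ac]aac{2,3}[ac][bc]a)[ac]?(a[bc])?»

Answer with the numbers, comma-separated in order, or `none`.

1

1 → match
2 → no match
3 → no match
4 → no match
5 → no match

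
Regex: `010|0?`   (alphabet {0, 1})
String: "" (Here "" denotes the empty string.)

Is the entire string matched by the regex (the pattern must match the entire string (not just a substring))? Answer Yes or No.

Yes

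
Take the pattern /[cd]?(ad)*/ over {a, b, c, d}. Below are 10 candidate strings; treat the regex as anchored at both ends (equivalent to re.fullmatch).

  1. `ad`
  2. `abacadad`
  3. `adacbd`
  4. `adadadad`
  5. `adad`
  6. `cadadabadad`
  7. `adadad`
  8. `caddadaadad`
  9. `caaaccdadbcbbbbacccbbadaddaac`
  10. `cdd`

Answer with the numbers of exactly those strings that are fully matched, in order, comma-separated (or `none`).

1 → match
2 → no match
3 → no match
4 → match
5 → match
6 → no match
7 → match
8 → no match
9 → no match
10 → no match

1, 4, 5, 7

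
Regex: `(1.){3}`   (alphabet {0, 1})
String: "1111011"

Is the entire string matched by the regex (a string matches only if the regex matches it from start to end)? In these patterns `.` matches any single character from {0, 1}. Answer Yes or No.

No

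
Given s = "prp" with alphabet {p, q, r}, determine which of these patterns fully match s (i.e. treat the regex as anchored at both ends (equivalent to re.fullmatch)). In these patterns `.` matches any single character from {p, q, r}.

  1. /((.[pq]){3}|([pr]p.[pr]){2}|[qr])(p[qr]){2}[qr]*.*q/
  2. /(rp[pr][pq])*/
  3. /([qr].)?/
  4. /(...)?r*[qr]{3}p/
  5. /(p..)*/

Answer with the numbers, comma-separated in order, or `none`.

1 → no match — must end with "q"
2 → no match
3 → no match
4 → no match
5 → match

5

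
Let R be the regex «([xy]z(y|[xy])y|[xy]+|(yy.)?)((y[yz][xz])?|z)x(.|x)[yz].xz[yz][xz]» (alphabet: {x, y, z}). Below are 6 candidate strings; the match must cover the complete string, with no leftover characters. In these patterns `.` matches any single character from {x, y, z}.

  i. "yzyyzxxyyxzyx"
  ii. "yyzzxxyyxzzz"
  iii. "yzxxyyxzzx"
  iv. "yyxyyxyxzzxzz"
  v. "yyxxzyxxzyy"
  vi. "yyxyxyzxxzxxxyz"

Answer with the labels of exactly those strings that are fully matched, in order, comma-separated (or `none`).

i → match
ii → match
iii → match
iv → no match
v → no match
vi → no match

i, ii, iii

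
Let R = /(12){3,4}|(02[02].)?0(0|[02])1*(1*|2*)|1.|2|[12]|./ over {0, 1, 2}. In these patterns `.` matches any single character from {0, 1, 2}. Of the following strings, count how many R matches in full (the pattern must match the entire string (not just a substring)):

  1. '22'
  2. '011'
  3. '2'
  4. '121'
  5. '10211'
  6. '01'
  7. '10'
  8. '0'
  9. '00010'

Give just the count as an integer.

3

1 → no match
2 → no match
3 → match
4 → no match
5 → no match
6 → no match
7 → match
8 → match
9 → no match
Total matched: 3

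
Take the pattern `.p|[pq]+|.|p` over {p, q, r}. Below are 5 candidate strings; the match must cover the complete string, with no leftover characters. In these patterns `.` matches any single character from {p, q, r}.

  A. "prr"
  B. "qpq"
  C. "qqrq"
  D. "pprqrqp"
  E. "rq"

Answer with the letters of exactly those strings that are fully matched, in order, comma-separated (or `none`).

B

A. "prr" → no match
B. "qpq" → match
C. "qqrq" → no match
D. "pprqrqp" → no match
E. "rq" → no match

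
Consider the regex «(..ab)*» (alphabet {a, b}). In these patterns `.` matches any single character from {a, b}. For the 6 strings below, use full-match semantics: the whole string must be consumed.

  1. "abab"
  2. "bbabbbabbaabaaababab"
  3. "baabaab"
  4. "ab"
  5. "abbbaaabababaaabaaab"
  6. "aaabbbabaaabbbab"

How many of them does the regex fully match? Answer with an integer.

3

1 → match
2 → match
3 → no match
4 → no match
5 → no match
6 → match
Total matched: 3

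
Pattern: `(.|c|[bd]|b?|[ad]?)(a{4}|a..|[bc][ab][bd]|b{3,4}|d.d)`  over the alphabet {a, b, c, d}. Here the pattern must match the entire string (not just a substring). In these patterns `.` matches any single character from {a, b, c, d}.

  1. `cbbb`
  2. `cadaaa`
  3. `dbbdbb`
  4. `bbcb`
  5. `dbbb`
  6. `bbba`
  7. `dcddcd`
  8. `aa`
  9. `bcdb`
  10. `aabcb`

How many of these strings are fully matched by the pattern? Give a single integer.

1 → match
2 → no match
3 → no match
4 → no match
5 → match
6 → no match
7 → no match
8 → no match
9 → no match
10 → no match
Total matched: 2

2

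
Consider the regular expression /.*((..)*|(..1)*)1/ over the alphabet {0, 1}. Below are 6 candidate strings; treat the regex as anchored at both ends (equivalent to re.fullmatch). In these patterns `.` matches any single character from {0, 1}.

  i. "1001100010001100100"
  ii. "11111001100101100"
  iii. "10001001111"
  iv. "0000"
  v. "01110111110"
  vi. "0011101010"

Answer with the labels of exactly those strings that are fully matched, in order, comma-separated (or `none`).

iii

i → no match — must end with "1"
ii → no match — must end with "1"
iii → match
iv → no match — must end with "1"
v → no match — must end with "1"
vi → no match — must end with "1"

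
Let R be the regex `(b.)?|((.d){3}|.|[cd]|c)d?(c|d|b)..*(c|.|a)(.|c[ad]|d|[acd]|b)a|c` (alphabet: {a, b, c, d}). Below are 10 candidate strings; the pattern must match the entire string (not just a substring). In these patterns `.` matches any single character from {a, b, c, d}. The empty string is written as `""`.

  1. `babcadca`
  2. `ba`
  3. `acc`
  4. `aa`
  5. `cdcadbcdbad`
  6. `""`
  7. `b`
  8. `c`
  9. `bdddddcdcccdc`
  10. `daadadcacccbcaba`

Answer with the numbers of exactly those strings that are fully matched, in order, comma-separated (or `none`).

1 → no match
2 → match
3 → no match
4 → no match
5 → no match
6 → match
7 → no match
8 → match
9 → no match
10 → no match

2, 6, 8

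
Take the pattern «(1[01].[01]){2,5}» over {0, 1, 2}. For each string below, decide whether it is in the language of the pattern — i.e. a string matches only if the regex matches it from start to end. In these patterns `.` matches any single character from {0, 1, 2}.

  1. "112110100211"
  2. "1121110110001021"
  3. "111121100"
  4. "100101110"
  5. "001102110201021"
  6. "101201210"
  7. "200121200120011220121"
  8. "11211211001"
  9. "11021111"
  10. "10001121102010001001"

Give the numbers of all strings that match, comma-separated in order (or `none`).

1 → no match
2 → match
3 → no match
4 → no match
5 → no match — must start with "1"
6 → no match
7 → no match — must start with "1"
8 → no match
9 → no match
10 → match

2, 10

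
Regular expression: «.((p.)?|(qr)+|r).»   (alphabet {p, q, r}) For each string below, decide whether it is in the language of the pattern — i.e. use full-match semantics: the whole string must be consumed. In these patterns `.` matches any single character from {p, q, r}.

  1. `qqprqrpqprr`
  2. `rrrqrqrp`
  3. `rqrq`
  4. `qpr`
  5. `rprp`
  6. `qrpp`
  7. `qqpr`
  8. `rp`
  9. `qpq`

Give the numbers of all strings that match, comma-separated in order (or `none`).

3, 5, 8

1 → no match
2 → no match
3 → match
4 → no match
5 → match
6 → no match
7 → no match
8 → match
9 → no match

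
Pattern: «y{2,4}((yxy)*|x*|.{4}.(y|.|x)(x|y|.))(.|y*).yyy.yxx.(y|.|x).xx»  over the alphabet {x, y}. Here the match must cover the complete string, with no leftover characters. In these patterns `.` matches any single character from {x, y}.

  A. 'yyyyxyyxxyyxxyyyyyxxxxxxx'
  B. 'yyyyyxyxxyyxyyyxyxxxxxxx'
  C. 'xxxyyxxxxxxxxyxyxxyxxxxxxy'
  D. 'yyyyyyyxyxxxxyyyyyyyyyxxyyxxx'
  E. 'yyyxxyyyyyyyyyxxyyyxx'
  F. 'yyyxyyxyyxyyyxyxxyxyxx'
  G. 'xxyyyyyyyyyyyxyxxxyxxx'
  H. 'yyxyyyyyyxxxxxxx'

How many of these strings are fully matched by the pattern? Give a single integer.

A → match
B → match
C → no match — must start with 'y'
D → no match
E → match
F → match
G → no match — must start with 'y'
H → match
Total matched: 5

5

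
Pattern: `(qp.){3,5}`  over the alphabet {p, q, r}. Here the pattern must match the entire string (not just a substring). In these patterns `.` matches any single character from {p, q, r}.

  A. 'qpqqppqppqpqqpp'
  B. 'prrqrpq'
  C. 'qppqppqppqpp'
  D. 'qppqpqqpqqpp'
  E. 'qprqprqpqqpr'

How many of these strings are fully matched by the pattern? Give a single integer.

A → match
B → no match — must start with 'qp'
C → match
D → match
E → match
Total matched: 4

4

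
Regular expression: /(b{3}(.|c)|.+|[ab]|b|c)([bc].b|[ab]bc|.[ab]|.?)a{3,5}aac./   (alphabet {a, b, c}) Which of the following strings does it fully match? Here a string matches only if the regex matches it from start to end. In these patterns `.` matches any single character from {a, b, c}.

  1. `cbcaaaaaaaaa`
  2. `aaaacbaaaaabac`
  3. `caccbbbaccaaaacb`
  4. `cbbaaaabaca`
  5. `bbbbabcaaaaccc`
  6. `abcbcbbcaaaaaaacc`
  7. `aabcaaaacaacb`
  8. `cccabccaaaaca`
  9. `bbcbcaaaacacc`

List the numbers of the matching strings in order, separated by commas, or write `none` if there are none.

6

1 → no match
2 → no match
3 → no match
4 → no match
5 → no match
6 → match
7 → no match
8 → no match
9 → no match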